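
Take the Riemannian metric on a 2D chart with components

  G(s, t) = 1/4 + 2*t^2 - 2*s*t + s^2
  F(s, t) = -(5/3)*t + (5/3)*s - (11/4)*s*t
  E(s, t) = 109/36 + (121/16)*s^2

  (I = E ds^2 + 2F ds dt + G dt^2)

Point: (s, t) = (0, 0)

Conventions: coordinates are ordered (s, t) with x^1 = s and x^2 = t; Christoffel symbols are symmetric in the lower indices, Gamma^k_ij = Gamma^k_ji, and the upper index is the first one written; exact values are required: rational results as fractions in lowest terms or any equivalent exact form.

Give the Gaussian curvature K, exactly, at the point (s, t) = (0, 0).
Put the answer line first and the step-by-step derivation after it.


Answer: K = -540/109

E = 109/36, F = 0, G = 1/4, EG - F^2 = 109/144 at the point
E_s = 0, E_t = 0, F_s = 5/3, F_t = -5/3, G_s = 0, G_t = 0
E_tt = 0, F_st = -11/4, G_ss = 2
The intrinsic route: Brioschi's K = (det M1 - det M2)/(EG - F^2)^2.
M1 = [[-E_tt/2 + F_st - G_ss/2, E_s/2, F_s - E_t/2], [F_t - G_s/2, E, F], [G_t/2, F, G]] = [[-15/4, 0, 5/3], [-5/3, 109/36, 0], [0, 0, 1/4]]; det M1 = -545/192
M2 = [[0, E_t/2, G_s/2], [E_t/2, E, F], [G_s/2, F, G]] = [[0, 0, 0], [0, 109/36, 0], [0, 0, 1/4]]; det M2 = 0
det M1 - det M2 = -545/192; K = -545/192 / (109/144)^2 = -540/109


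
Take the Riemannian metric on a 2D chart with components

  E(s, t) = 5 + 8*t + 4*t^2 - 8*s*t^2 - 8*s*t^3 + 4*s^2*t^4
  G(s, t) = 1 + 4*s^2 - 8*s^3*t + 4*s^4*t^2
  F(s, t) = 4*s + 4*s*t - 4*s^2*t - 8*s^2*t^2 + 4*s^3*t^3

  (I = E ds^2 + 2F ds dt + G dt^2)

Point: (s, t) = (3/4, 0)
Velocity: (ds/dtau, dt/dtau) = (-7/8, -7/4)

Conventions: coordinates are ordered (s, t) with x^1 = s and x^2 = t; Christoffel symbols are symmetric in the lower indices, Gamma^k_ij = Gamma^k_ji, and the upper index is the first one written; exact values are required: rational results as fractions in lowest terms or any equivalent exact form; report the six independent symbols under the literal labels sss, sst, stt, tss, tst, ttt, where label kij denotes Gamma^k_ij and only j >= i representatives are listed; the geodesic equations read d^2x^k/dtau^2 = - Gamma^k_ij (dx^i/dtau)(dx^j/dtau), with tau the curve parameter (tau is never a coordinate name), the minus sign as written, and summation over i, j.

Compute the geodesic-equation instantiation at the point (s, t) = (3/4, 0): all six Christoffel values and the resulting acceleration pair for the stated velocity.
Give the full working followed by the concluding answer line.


E = 5, F = 3, G = 13/4 at the point
E_s = 0, E_t = 8, F_s = 4, F_t = 3/4, G_s = 6, G_t = -27/8
EG - F^2 = 29/4;  g^inv = (4/29) * [[13/4, -3], [-3, 5]]
first-kind symbols [ij,l] = (1/2)(d_i g_jl + d_j g_il - d_l g_ij): [ss,s] = E_s/2 = 0, [ss,t] = F_s - E_t/2 = 0, [st,s] = E_t/2 = 4, [st,t] = G_s/2 = 3, [tt,s] = F_t - G_s/2 = -9/4, [tt,t] = G_t/2 = -27/16
Gamma^s_ij = (G*[ij,s] - F*[ij,t])/(EG - F^2), Gamma^t_ij = (E*[ij,t] - F*[ij,s])/(EG - F^2)
Gamma_sss = 0, Gamma_sst = 16/29, Gamma_stt = -9/29, Gamma_tss = 0, Gamma_tst = 12/29, Gamma_ttt = -27/116
d^2s/dtau^2 = -(Gamma_sss*(-7/8)^2 + 2*Gamma_sst*(-7/8)*(-7/4) + Gamma_stt*(-7/4)^2) = -343/464
d^2t/dtau^2 = -(Gamma_tss*(-7/8)^2 + 2*Gamma_tst*(-7/8)*(-7/4) + Gamma_ttt*(-7/4)^2) = -1029/1856

Answer: Gamma_sss = 0, Gamma_sst = 16/29, Gamma_stt = -9/29, Gamma_tss = 0, Gamma_tst = 12/29, Gamma_ttt = -27/116; accelerations (d^2s/dtau^2, d^2t/dtau^2) = (-343/464, -1029/1856)


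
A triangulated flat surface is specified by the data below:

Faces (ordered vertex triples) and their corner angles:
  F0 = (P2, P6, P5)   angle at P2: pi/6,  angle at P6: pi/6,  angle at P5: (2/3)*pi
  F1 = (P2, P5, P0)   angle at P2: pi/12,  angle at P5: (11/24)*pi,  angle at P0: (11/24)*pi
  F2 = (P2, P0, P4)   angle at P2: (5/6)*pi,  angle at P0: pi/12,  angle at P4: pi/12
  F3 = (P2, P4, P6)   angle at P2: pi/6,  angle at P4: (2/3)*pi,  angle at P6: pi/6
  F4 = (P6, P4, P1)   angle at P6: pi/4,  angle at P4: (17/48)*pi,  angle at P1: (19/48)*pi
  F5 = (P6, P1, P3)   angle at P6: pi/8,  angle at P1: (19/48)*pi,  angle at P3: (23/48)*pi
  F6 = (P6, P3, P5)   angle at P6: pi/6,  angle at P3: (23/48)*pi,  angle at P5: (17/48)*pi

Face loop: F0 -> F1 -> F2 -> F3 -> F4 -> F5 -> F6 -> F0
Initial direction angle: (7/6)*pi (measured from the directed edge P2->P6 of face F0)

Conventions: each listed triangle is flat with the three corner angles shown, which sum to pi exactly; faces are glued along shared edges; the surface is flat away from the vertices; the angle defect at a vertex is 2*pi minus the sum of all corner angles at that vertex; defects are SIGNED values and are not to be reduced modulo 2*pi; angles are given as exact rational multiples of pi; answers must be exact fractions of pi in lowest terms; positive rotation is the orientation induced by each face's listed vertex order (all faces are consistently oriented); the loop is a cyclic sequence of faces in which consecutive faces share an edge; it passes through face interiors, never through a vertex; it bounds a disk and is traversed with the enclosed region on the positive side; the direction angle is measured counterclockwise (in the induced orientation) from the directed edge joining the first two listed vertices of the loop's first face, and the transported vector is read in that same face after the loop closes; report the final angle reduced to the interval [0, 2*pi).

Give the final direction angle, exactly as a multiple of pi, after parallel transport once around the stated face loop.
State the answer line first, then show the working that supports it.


Answer: final direction angle = (25/24)*pi

enclosed vertex P2: corner angles sum to (5/4)*pi, defect = 2*pi - (5/4)*pi = (3/4)*pi
enclosed vertex P6: corner angles sum to (7/8)*pi, defect = 2*pi - (7/8)*pi = (9/8)*pi
summing the enclosed defects onto the initial angle, mod 2*pi in the induced orientation:
final angle = (7/6)*pi + (15/8)*pi = (25/24)*pi (mod 2*pi)


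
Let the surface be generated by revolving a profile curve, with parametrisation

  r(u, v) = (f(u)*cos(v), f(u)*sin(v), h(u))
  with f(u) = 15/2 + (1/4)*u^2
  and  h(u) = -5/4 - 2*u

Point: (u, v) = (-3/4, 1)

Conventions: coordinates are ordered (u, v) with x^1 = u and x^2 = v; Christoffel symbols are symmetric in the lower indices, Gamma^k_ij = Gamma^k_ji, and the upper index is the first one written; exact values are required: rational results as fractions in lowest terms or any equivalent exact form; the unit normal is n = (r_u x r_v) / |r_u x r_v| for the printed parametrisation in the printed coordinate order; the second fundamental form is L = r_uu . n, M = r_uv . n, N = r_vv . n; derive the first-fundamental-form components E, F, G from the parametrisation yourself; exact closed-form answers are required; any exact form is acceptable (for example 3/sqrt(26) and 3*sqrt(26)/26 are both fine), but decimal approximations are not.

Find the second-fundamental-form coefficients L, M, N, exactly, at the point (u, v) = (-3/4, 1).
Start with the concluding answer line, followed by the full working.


Answer: L = 8*sqrt(265)/265, M = 0, N = -489*sqrt(265)/1060

f = 489/64, f' = -3/8, f'' = 1/2, h' = -2, h'' = 0
E = 265/64, F = 0, G = 239121/4096; answer radicand W^2 = 265/64
unnormalised second-form numerators: l = 1, m = 0, n = -489/32; L = l/sqrt(265/64), and similarly M = m/sqrt(W^2), N = n/sqrt(W^2)


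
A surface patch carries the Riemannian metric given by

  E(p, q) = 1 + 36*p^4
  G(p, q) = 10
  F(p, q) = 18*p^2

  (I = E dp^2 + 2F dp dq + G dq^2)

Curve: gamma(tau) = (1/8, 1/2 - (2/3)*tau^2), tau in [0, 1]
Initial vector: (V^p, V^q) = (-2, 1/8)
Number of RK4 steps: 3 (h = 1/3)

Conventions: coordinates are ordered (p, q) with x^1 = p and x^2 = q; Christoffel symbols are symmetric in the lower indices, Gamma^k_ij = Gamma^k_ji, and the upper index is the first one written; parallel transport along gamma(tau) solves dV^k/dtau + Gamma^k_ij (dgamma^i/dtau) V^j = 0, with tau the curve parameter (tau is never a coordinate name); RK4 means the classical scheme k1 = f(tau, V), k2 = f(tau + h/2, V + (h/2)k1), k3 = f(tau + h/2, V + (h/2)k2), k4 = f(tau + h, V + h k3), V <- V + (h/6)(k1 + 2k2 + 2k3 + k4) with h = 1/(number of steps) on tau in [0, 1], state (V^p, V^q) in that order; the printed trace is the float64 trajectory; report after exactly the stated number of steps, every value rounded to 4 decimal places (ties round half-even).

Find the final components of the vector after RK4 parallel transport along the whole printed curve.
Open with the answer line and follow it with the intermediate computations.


Answer: V^p = -2.0000, V^q = 0.1250

gamma'(tau) = (0, -(4/3)*tau); f(tau, V)^k = -Gamma^k_ij(gamma(tau)) gamma'^i(tau) V^j; h = 1/3; intermediate values shown to 6 dp
curve data and Christoffel symbols at the stage parameters:
  tau = 0.000000: gamma = (0.125000, 0.500000), gamma' = (0.000000, 0.000000); Gamma_ppp = 0.014050, Gamma_ppq = 0.000000, Gamma_pqq = 0.000000, Gamma_qpp = 0.449605, Gamma_qpq = 0.000000, Gamma_qqq = 0.000000
  tau = 0.166667: gamma = (0.125000, 0.481481), gamma' = (0.000000, -0.222222); Gamma_ppp = 0.014050, Gamma_ppq = 0.000000, Gamma_pqq = 0.000000, Gamma_qpp = 0.449605, Gamma_qpq = 0.000000, Gamma_qqq = 0.000000
  tau = 0.333333: gamma = (0.125000, 0.425926), gamma' = (0.000000, -0.444444); Gamma_ppp = 0.014050, Gamma_ppq = 0.000000, Gamma_pqq = 0.000000, Gamma_qpp = 0.449605, Gamma_qpq = 0.000000, Gamma_qqq = 0.000000
  tau = 0.500000: gamma = (0.125000, 0.333333), gamma' = (0.000000, -0.666667); Gamma_ppp = 0.014050, Gamma_ppq = 0.000000, Gamma_pqq = 0.000000, Gamma_qpp = 0.449605, Gamma_qpq = 0.000000, Gamma_qqq = 0.000000
  tau = 0.666667: gamma = (0.125000, 0.203704), gamma' = (0.000000, -0.888889); Gamma_ppp = 0.014050, Gamma_ppq = 0.000000, Gamma_pqq = 0.000000, Gamma_qpp = 0.449605, Gamma_qpq = 0.000000, Gamma_qqq = 0.000000
  tau = 0.833333: gamma = (0.125000, 0.037037), gamma' = (0.000000, -1.111111); Gamma_ppp = 0.014050, Gamma_ppq = 0.000000, Gamma_pqq = 0.000000, Gamma_qpp = 0.449605, Gamma_qpq = 0.000000, Gamma_qqq = 0.000000
  tau = 1.000000: gamma = (0.125000, -0.166667), gamma' = (0.000000, -1.333333); Gamma_ppp = 0.014050, Gamma_ppq = 0.000000, Gamma_pqq = 0.000000, Gamma_qpp = 0.449605, Gamma_qpq = 0.000000, Gamma_qqq = 0.000000
step 0: V^p = -2.0000, V^q = 0.1250
step 1: k1 = (0.000000, 0.000000), k2 = (0.000000, 0.000000), k3 = (0.000000, 0.000000), k4 = (0.000000, 0.000000); V <- V + (h/6)(k1 + 2k2 + 2k3 + k4): V^p = -2.0000, V^q = 0.1250
step 2: k1 = (0.000000, 0.000000), k2 = (0.000000, 0.000000), k3 = (0.000000, 0.000000), k4 = (0.000000, 0.000000); V <- V + (h/6)(k1 + 2k2 + 2k3 + k4): V^p = -2.0000, V^q = 0.1250
step 3: k1 = (0.000000, 0.000000), k2 = (0.000000, 0.000000), k3 = (0.000000, 0.000000), k4 = (0.000000, 0.000000); V <- V + (h/6)(k1 + 2k2 + 2k3 + k4): V^p = -2.0000, V^q = 0.1250


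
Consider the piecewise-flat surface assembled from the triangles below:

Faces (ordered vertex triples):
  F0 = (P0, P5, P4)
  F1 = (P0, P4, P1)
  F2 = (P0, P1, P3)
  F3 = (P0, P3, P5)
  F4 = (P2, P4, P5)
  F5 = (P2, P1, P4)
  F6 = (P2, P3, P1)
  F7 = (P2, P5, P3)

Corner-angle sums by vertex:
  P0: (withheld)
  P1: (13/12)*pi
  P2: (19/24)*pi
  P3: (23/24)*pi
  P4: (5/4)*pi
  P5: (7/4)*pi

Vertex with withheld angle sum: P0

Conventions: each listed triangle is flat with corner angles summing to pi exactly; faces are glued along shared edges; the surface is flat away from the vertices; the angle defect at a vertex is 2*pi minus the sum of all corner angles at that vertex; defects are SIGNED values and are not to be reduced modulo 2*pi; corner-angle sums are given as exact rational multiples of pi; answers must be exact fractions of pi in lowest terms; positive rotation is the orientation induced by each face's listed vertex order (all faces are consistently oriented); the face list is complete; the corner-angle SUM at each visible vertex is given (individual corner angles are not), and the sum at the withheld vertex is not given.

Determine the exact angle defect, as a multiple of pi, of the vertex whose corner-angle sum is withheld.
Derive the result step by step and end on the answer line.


V = 6, E = 12, F = 8; chi = V - E + F = 2
Gauss-Bonnet: total defect = 2*pi*chi = 4*pi; visible defects sum to (25/6)*pi

Answer: defect(P0) = -pi/6


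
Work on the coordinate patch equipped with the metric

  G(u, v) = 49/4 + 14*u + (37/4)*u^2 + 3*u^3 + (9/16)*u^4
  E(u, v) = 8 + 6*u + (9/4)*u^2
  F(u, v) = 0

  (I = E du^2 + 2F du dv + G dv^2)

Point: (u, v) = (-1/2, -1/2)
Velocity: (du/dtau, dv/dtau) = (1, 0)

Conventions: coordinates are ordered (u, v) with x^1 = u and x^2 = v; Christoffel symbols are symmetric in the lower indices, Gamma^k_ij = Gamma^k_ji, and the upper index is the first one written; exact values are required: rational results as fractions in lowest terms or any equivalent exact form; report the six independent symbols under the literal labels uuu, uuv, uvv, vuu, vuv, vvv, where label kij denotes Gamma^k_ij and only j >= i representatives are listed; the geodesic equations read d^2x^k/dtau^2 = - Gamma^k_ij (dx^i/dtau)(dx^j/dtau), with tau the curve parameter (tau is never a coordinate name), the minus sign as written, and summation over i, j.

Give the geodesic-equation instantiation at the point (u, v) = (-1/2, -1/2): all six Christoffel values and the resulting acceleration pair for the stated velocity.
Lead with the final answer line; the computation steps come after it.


Answer: Gamma_uuu = 30/89, Gamma_uuv = 0, Gamma_uvv = -215/356, Gamma_vuu = 0, Gamma_vuv = 20/43, Gamma_vvv = 0; accelerations (d^2u/dtau^2, d^2v/dtau^2) = (-30/89, 0)

E = 89/16, F = 0, G = 1849/256 at the point
E_u = 15/4, E_v = 0, F_u = 0, F_v = 0, G_u = 215/32, G_v = 0
EG - F^2 = 164561/4096;  g^inv = (4096/164561) * [[1849/256, 0], [0, 89/16]]
first-kind symbols [ij,l] = (1/2)(d_i g_jl + d_j g_il - d_l g_ij): [uu,u] = E_u/2 = 15/8, [uu,v] = F_u - E_v/2 = 0, [uv,u] = E_v/2 = 0, [uv,v] = G_u/2 = 215/64, [vv,u] = F_v - G_u/2 = -215/64, [vv,v] = G_v/2 = 0
Gamma^u_ij = (G*[ij,u] - F*[ij,v])/(EG - F^2), Gamma^v_ij = (E*[ij,v] - F*[ij,u])/(EG - F^2)
Gamma_uuu = 30/89, Gamma_uuv = 0, Gamma_uvv = -215/356, Gamma_vuu = 0, Gamma_vuv = 20/43, Gamma_vvv = 0
d^2u/dtau^2 = -(Gamma_uuu*(1)^2 + 2*Gamma_uuv*(1)*(0) + Gamma_uvv*(0)^2) = -30/89
d^2v/dtau^2 = -(Gamma_vuu*(1)^2 + 2*Gamma_vuv*(1)*(0) + Gamma_vvv*(0)^2) = 0


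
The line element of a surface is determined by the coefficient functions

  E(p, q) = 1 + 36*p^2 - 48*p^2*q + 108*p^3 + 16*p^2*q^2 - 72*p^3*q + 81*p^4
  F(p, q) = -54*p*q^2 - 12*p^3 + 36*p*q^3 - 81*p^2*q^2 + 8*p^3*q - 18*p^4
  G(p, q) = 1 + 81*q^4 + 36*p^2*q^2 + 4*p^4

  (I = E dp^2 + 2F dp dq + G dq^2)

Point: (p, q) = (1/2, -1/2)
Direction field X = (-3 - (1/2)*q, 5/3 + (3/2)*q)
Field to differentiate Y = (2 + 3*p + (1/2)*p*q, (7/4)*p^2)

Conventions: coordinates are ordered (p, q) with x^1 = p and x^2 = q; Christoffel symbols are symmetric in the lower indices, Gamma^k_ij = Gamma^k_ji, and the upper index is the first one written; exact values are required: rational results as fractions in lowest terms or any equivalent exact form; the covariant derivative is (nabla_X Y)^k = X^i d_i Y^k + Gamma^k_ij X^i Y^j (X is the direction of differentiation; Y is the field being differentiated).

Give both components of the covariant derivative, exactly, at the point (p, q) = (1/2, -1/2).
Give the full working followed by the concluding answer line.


E = 641/16, F = -275/16, G = 137/16 at the point
E_p = 425/2, E_q = -25, F_p = -237/4, F_q = 247/4, G_p = 11, G_q = -99/2
EG - F^2 = 381/8;  g^inv = (8/381) * [[137/16, 275/16], [275/16, 641/16]]
first-kind symbols [ij,l] = (1/2)(d_i g_jl + d_j g_il - d_l g_ij): [pp,p] = E_p/2 = 425/4, [pp,q] = F_p - E_q/2 = -187/4, [pq,p] = E_q/2 = -25/2, [pq,q] = G_p/2 = 11/2, [qq,p] = F_q - G_p/2 = 225/4, [qq,q] = G_q/2 = -99/4
Gamma^p_ij = (G*[ij,p] - F*[ij,q])/(EG - F^2), Gamma^q_ij = (E*[ij,q] - F*[ij,p])/(EG - F^2)
Gamma_ppp = 850/381, Gamma_ppq = -100/381, Gamma_pqq = 150/127, Gamma_qpp = -374/381, Gamma_qpq = 44/381, Gamma_qqq = -66/127
X = (-11/4, 11/12), Y = (27/8, 7/16) at the point

Answer: (nabla_X Y)^p = -342133/12192, (nabla_X Y)^q = 52525/12192


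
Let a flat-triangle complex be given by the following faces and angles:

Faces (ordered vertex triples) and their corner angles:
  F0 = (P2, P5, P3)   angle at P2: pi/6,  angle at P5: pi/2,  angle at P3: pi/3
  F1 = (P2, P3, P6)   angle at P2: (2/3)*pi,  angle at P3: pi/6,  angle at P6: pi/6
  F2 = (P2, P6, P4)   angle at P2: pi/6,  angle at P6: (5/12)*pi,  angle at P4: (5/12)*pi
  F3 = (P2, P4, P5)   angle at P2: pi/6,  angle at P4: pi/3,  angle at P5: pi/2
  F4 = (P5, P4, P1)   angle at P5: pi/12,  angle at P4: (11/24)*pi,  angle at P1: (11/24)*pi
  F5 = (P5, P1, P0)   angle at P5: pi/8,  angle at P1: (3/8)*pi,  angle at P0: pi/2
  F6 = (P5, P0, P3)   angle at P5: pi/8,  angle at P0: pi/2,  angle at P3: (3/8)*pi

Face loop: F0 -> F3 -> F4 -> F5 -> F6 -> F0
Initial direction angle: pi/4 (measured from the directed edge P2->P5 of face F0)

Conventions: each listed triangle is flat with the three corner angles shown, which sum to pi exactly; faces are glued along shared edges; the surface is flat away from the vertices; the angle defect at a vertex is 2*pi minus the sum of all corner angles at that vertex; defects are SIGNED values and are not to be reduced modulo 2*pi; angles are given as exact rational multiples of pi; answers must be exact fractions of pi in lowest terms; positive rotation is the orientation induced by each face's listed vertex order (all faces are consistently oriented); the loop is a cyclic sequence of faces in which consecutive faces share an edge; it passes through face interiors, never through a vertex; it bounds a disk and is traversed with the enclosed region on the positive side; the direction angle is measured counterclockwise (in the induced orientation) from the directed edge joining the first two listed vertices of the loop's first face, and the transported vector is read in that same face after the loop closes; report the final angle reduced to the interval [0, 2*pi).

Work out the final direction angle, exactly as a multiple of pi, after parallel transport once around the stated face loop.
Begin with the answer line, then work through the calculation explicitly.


Answer: final direction angle = (11/12)*pi

enclosed vertex P5: corner angles sum to (4/3)*pi, defect = 2*pi - (4/3)*pi = (2/3)*pi
the final direction is the initial angle plus the enclosed defects, taken mod 2*pi in the induced orientation
final angle = pi/4 + (2/3)*pi = (11/12)*pi (mod 2*pi)


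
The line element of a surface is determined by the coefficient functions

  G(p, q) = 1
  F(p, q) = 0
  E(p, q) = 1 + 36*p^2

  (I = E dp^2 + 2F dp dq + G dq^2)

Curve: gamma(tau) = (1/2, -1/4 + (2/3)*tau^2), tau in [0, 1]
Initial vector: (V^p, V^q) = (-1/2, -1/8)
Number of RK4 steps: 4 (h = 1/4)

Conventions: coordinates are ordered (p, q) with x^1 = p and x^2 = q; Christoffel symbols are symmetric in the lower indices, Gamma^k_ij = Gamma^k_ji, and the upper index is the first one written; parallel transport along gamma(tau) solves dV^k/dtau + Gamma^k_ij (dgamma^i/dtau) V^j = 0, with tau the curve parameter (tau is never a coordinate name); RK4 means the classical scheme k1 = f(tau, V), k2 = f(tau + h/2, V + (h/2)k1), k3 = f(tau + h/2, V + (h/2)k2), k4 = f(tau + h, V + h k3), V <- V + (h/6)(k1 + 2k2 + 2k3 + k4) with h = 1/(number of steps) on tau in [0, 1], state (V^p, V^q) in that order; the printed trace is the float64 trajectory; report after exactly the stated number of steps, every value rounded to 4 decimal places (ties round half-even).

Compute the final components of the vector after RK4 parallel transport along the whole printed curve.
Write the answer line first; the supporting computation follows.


Answer: V^p = -0.5000, V^q = -0.1250

gamma'(tau) = (0, (4/3)*tau); f(tau, V)^k = -Gamma^k_ij(gamma(tau)) gamma'^i(tau) V^j; h = 1/4; intermediate values shown to 6 dp
curve data and Christoffel symbols at the stage parameters:
  tau = 0.000000: gamma = (0.500000, -0.250000), gamma' = (0.000000, 0.000000); Gamma_ppp = 1.800000, Gamma_ppq = 0.000000, Gamma_pqq = 0.000000, Gamma_qpp = 0.000000, Gamma_qpq = 0.000000, Gamma_qqq = 0.000000
  tau = 0.125000: gamma = (0.500000, -0.239583), gamma' = (0.000000, 0.166667); Gamma_ppp = 1.800000, Gamma_ppq = 0.000000, Gamma_pqq = 0.000000, Gamma_qpp = 0.000000, Gamma_qpq = 0.000000, Gamma_qqq = 0.000000
  tau = 0.250000: gamma = (0.500000, -0.208333), gamma' = (0.000000, 0.333333); Gamma_ppp = 1.800000, Gamma_ppq = 0.000000, Gamma_pqq = 0.000000, Gamma_qpp = 0.000000, Gamma_qpq = 0.000000, Gamma_qqq = 0.000000
  tau = 0.375000: gamma = (0.500000, -0.156250), gamma' = (0.000000, 0.500000); Gamma_ppp = 1.800000, Gamma_ppq = 0.000000, Gamma_pqq = 0.000000, Gamma_qpp = 0.000000, Gamma_qpq = 0.000000, Gamma_qqq = 0.000000
  tau = 0.500000: gamma = (0.500000, -0.083333), gamma' = (0.000000, 0.666667); Gamma_ppp = 1.800000, Gamma_ppq = 0.000000, Gamma_pqq = 0.000000, Gamma_qpp = 0.000000, Gamma_qpq = 0.000000, Gamma_qqq = 0.000000
  tau = 0.625000: gamma = (0.500000, 0.010417), gamma' = (0.000000, 0.833333); Gamma_ppp = 1.800000, Gamma_ppq = 0.000000, Gamma_pqq = 0.000000, Gamma_qpp = 0.000000, Gamma_qpq = 0.000000, Gamma_qqq = 0.000000
  tau = 0.750000: gamma = (0.500000, 0.125000), gamma' = (0.000000, 1.000000); Gamma_ppp = 1.800000, Gamma_ppq = 0.000000, Gamma_pqq = 0.000000, Gamma_qpp = 0.000000, Gamma_qpq = 0.000000, Gamma_qqq = 0.000000
  tau = 0.875000: gamma = (0.500000, 0.260417), gamma' = (0.000000, 1.166667); Gamma_ppp = 1.800000, Gamma_ppq = 0.000000, Gamma_pqq = 0.000000, Gamma_qpp = 0.000000, Gamma_qpq = 0.000000, Gamma_qqq = 0.000000
  tau = 1.000000: gamma = (0.500000, 0.416667), gamma' = (0.000000, 1.333333); Gamma_ppp = 1.800000, Gamma_ppq = 0.000000, Gamma_pqq = 0.000000, Gamma_qpp = 0.000000, Gamma_qpq = 0.000000, Gamma_qqq = 0.000000
step 0: V^p = -0.5000, V^q = -0.1250
step 1: k1 = (0.000000, 0.000000), k2 = (0.000000, 0.000000), k3 = (0.000000, 0.000000), k4 = (0.000000, 0.000000); V <- V + (h/6)(k1 + 2k2 + 2k3 + k4): V^p = -0.5000, V^q = -0.1250
step 2: k1 = (0.000000, 0.000000), k2 = (0.000000, 0.000000), k3 = (0.000000, 0.000000), k4 = (0.000000, 0.000000); V <- V + (h/6)(k1 + 2k2 + 2k3 + k4): V^p = -0.5000, V^q = -0.1250
step 3: k1 = (0.000000, 0.000000), k2 = (0.000000, 0.000000), k3 = (0.000000, 0.000000), k4 = (0.000000, 0.000000); V <- V + (h/6)(k1 + 2k2 + 2k3 + k4): V^p = -0.5000, V^q = -0.1250
step 4: k1 = (0.000000, 0.000000), k2 = (0.000000, 0.000000), k3 = (0.000000, 0.000000), k4 = (0.000000, 0.000000); V <- V + (h/6)(k1 + 2k2 + 2k3 + k4): V^p = -0.5000, V^q = -0.1250


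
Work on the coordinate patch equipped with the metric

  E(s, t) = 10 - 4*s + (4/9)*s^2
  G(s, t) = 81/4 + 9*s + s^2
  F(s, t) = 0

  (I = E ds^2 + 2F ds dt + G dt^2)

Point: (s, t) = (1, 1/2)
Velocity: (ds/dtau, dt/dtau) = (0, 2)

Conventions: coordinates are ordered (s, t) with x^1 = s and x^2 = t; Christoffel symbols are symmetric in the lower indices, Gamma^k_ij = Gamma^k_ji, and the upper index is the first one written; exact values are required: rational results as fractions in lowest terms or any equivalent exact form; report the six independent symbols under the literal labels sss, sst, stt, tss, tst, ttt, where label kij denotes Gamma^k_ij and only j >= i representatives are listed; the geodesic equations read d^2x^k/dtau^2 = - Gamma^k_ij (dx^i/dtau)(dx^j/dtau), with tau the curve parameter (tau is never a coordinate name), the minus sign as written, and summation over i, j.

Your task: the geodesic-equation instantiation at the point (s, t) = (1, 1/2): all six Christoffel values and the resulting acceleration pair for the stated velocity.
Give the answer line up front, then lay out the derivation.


Answer: Gamma_sss = -7/29, Gamma_sst = 0, Gamma_stt = -99/116, Gamma_tss = 0, Gamma_tst = 2/11, Gamma_ttt = 0; accelerations (d^2s/dtau^2, d^2t/dtau^2) = (99/29, 0)

E = 58/9, F = 0, G = 121/4 at the point
E_s = -28/9, E_t = 0, F_s = 0, F_t = 0, G_s = 11, G_t = 0
EG - F^2 = 3509/18;  g^inv = (18/3509) * [[121/4, 0], [0, 58/9]]
first-kind symbols [ij,l] = (1/2)(d_i g_jl + d_j g_il - d_l g_ij): [ss,s] = E_s/2 = -14/9, [ss,t] = F_s - E_t/2 = 0, [st,s] = E_t/2 = 0, [st,t] = G_s/2 = 11/2, [tt,s] = F_t - G_s/2 = -11/2, [tt,t] = G_t/2 = 0
Gamma^s_ij = (G*[ij,s] - F*[ij,t])/(EG - F^2), Gamma^t_ij = (E*[ij,t] - F*[ij,s])/(EG - F^2)
Gamma_sss = -7/29, Gamma_sst = 0, Gamma_stt = -99/116, Gamma_tss = 0, Gamma_tst = 2/11, Gamma_ttt = 0
d^2s/dtau^2 = -(Gamma_sss*(0)^2 + 2*Gamma_sst*(0)*(2) + Gamma_stt*(2)^2) = 99/29
d^2t/dtau^2 = -(Gamma_tss*(0)^2 + 2*Gamma_tst*(0)*(2) + Gamma_ttt*(2)^2) = 0


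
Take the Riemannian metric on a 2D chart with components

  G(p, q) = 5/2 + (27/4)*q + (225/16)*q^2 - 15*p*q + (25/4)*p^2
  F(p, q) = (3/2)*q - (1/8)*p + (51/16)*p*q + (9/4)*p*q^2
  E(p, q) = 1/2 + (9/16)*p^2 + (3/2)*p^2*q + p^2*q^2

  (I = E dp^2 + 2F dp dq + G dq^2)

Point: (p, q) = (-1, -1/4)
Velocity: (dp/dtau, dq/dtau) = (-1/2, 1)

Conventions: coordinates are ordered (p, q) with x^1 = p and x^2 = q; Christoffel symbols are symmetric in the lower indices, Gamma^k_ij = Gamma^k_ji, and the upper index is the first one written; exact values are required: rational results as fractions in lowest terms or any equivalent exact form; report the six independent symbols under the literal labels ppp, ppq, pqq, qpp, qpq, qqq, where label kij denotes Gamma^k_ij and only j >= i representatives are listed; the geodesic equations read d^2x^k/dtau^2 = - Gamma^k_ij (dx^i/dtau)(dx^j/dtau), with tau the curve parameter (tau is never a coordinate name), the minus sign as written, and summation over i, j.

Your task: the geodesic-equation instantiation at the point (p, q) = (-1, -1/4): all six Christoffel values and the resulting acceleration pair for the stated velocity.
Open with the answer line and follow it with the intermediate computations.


Answer: Gamma_ppp = -54/305, Gamma_ppq = 1983/1525, Gamma_pqq = 53207/12200, Gamma_qpp = -88/305, Gamma_qpq = -1784/1525, Gamma_qqq = 2033/1525; accelerations (d^2p/dtau^2, d^2q/dtau^2) = (-36803/12200, -3707/1525)

E = 3/4, F = 13/32, G = 1073/256 at the point
E_p = -1/2, E_q = 1, F_p = -25/32, F_q = -9/16, G_p = -35/4, G_q = 471/32
EG - F^2 = 1525/512;  g^inv = (512/1525) * [[1073/256, -13/32], [-13/32, 3/4]]
first-kind symbols [ij,l] = (1/2)(d_i g_jl + d_j g_il - d_l g_ij): [pp,p] = E_p/2 = -1/4, [pp,q] = F_p - E_q/2 = -41/32, [pq,p] = E_q/2 = 1/2, [pq,q] = G_p/2 = -35/8, [qq,p] = F_q - G_p/2 = 61/16, [qq,q] = G_q/2 = 471/64
Gamma^p_ij = (G*[ij,p] - F*[ij,q])/(EG - F^2), Gamma^q_ij = (E*[ij,q] - F*[ij,p])/(EG - F^2)
Gamma_ppp = -54/305, Gamma_ppq = 1983/1525, Gamma_pqq = 53207/12200, Gamma_qpp = -88/305, Gamma_qpq = -1784/1525, Gamma_qqq = 2033/1525
d^2p/dtau^2 = -(Gamma_ppp*(-1/2)^2 + 2*Gamma_ppq*(-1/2)*(1) + Gamma_pqq*(1)^2) = -36803/12200
d^2q/dtau^2 = -(Gamma_qpp*(-1/2)^2 + 2*Gamma_qpq*(-1/2)*(1) + Gamma_qqq*(1)^2) = -3707/1525


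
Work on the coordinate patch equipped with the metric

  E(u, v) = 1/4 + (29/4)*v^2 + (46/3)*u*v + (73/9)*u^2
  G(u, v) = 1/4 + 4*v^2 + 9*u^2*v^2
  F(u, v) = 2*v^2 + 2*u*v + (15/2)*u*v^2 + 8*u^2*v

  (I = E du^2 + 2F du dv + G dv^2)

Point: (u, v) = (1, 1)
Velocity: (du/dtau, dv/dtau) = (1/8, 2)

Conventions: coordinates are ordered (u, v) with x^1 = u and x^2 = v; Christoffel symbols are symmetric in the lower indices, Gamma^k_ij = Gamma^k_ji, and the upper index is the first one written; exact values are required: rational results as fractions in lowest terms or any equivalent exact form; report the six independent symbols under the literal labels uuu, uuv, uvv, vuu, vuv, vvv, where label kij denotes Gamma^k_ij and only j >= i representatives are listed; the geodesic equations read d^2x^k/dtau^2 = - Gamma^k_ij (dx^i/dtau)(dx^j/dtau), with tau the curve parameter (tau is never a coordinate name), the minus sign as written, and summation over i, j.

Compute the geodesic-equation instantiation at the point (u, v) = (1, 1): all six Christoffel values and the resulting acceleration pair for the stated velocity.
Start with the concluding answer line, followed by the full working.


Answer: Gamma_uuu = 193/2143, Gamma_uuv = 3189/4286, Gamma_uvv = 828/2143, Gamma_vuu = 4283/6429, Gamma_vuv = -891/2143, Gamma_vvv = 884/2143; accelerations (d^2u/dtau^2, d^2v/dtau^2) = (-263185/137152, -597659/411456)

E = 557/18, F = 39/2, G = 53/4 at the point
E_u = 284/9, E_v = 179/6, F_u = 51/2, F_v = 29, G_u = 18, G_v = 26
EG - F^2 = 2143/72;  g^inv = (72/2143) * [[53/4, -39/2], [-39/2, 557/18]]
first-kind symbols [ij,l] = (1/2)(d_i g_jl + d_j g_il - d_l g_ij): [uu,u] = E_u/2 = 142/9, [uu,v] = F_u - E_v/2 = 127/12, [uv,u] = E_v/2 = 179/12, [uv,v] = G_u/2 = 9, [vv,u] = F_v - G_u/2 = 20, [vv,v] = G_v/2 = 13
Gamma^u_ij = (G*[ij,u] - F*[ij,v])/(EG - F^2), Gamma^v_ij = (E*[ij,v] - F*[ij,u])/(EG - F^2)
Gamma_uuu = 193/2143, Gamma_uuv = 3189/4286, Gamma_uvv = 828/2143, Gamma_vuu = 4283/6429, Gamma_vuv = -891/2143, Gamma_vvv = 884/2143
d^2u/dtau^2 = -(Gamma_uuu*(1/8)^2 + 2*Gamma_uuv*(1/8)*(2) + Gamma_uvv*(2)^2) = -263185/137152
d^2v/dtau^2 = -(Gamma_vuu*(1/8)^2 + 2*Gamma_vuv*(1/8)*(2) + Gamma_vvv*(2)^2) = -597659/411456


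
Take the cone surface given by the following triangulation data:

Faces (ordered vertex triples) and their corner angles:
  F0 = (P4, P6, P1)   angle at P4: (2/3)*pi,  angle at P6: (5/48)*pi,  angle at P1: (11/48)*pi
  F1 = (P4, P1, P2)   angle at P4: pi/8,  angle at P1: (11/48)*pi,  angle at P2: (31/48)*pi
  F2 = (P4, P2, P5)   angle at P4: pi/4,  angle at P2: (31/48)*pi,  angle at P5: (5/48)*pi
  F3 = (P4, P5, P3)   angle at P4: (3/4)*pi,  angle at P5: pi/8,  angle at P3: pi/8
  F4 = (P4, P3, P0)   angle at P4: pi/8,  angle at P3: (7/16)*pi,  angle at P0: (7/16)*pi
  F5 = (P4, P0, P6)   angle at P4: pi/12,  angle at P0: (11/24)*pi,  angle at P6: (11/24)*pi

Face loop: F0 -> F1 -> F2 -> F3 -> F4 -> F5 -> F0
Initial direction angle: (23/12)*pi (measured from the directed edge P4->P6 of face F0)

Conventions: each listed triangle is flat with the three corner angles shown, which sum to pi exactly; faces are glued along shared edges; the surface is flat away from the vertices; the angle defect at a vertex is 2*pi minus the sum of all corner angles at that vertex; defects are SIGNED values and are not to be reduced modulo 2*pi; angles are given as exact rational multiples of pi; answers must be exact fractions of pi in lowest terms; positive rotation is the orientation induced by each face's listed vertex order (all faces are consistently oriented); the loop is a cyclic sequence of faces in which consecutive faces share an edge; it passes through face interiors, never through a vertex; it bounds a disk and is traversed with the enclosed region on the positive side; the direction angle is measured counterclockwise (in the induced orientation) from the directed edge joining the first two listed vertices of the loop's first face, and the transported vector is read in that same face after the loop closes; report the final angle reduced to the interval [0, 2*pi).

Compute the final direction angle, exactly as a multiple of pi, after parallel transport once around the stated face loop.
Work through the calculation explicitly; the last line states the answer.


enclosed vertex P4: corner angles sum to 2*pi, defect = 2*pi - 2*pi = 0
holonomy = initial angle + sum of enclosed defects (mod 2*pi), positive in the induced orientation
final angle = (23/12)*pi + 0 = (23/12)*pi (mod 2*pi)

Answer: final direction angle = (23/12)*pi


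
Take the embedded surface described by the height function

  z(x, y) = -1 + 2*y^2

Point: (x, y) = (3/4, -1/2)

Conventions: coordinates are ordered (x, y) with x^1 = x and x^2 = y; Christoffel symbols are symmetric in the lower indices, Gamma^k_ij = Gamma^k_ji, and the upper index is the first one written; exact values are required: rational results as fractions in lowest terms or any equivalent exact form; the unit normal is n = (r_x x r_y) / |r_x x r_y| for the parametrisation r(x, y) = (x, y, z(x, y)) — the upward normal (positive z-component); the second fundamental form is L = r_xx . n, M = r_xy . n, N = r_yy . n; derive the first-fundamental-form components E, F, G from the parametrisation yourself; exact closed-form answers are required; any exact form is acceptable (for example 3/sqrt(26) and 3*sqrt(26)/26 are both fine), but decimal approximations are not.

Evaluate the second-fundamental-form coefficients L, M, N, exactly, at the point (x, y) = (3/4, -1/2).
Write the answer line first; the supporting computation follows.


Answer: L = 0, M = 0, N = 4*sqrt(5)/5

z_x = 0, z_y = -2, z_xx = 0, z_xy = 0, z_yy = 4
E = 1, F = 0, G = 5; answer radicand W^2 = 5
unnormalised second-form numerators: l = 0, m = 0, n = 4; L = l/sqrt(5), and similarly M = m/sqrt(W^2), N = n/sqrt(W^2)


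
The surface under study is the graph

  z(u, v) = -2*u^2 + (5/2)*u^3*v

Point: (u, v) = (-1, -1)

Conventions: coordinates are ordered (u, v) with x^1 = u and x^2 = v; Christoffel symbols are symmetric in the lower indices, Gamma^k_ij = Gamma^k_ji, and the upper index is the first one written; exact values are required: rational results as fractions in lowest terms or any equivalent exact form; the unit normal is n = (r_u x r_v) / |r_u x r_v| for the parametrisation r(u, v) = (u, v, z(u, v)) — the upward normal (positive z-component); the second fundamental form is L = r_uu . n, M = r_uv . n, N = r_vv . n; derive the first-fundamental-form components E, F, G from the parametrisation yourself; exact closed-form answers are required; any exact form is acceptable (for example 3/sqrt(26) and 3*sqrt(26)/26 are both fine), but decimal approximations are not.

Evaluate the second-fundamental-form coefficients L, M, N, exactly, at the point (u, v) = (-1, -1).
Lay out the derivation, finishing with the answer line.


z_u = -7/2, z_v = -5/2, z_uu = 11, z_uv = 15/2, z_vv = 0
E = 53/4, F = 35/4, G = 29/4; answer radicand W^2 = 39/2
unnormalised second-form numerators: l = 11, m = 15/2, n = 0; L = l/sqrt(39/2), and similarly M = m/sqrt(W^2), N = n/sqrt(W^2)

Answer: L = 11*sqrt(78)/39, M = 5*sqrt(78)/26, N = 0


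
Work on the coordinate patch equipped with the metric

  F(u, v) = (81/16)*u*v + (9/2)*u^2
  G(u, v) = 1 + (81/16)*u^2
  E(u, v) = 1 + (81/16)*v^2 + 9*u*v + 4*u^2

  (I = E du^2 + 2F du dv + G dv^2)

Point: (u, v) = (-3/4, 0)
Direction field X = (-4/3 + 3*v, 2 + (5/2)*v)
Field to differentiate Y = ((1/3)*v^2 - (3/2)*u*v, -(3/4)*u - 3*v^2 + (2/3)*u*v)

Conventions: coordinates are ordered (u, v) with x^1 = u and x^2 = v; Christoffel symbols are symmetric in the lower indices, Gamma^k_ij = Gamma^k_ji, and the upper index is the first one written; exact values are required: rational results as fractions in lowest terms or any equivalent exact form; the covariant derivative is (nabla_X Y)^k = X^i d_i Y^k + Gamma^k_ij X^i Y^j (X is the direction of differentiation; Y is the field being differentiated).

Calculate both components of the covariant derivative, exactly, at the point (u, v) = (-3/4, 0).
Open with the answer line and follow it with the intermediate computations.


Answer: (nabla_X Y)^u = 16641/6244, (nabla_X Y)^v = 729/1561

E = 13/4, F = 81/32, G = 985/256 at the point
E_u = -6, E_v = -27/4, F_u = -27/4, F_v = -243/64, G_u = -243/32, G_v = 0
EG - F^2 = 1561/256;  g^inv = (256/1561) * [[985/256, -81/32], [-81/32, 13/4]]
first-kind symbols [ij,l] = (1/2)(d_i g_jl + d_j g_il - d_l g_ij): [uu,u] = E_u/2 = -3, [uu,v] = F_u - E_v/2 = -27/8, [uv,u] = E_v/2 = -27/8, [uv,v] = G_u/2 = -243/64, [vv,u] = F_v - G_u/2 = 0, [vv,v] = G_v/2 = 0
Gamma^u_ij = (G*[ij,u] - F*[ij,v])/(EG - F^2), Gamma^v_ij = (E*[ij,v] - F*[ij,u])/(EG - F^2)
Gamma_uuu = -768/1561, Gamma_uuv = -864/1561, Gamma_uvv = 0, Gamma_vuu = -864/1561, Gamma_vuv = -972/1561, Gamma_vvv = 0
X = (-4/3, 2), Y = (0, 9/16) at the point


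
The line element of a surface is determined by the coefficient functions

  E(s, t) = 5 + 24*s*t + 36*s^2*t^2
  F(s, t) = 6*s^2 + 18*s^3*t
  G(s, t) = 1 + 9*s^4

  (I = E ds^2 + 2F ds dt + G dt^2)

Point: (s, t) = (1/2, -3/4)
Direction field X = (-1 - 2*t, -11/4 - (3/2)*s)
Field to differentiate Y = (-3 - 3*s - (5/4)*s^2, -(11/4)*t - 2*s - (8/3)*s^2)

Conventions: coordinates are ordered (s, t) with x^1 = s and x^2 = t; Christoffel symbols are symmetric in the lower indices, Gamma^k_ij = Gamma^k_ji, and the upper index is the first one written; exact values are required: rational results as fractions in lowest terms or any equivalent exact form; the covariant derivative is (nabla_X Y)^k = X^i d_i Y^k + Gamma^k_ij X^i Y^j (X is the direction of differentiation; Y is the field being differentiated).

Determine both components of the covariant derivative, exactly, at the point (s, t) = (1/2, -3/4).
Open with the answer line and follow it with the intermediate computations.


Answer: (nabla_X Y)^s = -373/32, (nabla_X Y)^t = 3445/96

E = 17/16, F = -3/16, G = 25/16 at the point
E_s = 9/4, E_t = -3/2, F_s = -33/8, F_t = 9/4, G_s = 9/2, G_t = 0
EG - F^2 = 13/8;  g^inv = (8/13) * [[25/16, 3/16], [3/16, 17/16]]
first-kind symbols [ij,l] = (1/2)(d_i g_jl + d_j g_il - d_l g_ij): [ss,s] = E_s/2 = 9/8, [ss,t] = F_s - E_t/2 = -27/8, [st,s] = E_t/2 = -3/4, [st,t] = G_s/2 = 9/4, [tt,s] = F_t - G_s/2 = 0, [tt,t] = G_t/2 = 0
Gamma^s_ij = (G*[ij,s] - F*[ij,t])/(EG - F^2), Gamma^t_ij = (E*[ij,t] - F*[ij,s])/(EG - F^2)
Gamma_sss = 9/13, Gamma_sst = -6/13, Gamma_stt = 0, Gamma_tss = -27/13, Gamma_tst = 18/13, Gamma_ttt = 0
X = (1/2, -7/2), Y = (-77/16, 19/48) at the point


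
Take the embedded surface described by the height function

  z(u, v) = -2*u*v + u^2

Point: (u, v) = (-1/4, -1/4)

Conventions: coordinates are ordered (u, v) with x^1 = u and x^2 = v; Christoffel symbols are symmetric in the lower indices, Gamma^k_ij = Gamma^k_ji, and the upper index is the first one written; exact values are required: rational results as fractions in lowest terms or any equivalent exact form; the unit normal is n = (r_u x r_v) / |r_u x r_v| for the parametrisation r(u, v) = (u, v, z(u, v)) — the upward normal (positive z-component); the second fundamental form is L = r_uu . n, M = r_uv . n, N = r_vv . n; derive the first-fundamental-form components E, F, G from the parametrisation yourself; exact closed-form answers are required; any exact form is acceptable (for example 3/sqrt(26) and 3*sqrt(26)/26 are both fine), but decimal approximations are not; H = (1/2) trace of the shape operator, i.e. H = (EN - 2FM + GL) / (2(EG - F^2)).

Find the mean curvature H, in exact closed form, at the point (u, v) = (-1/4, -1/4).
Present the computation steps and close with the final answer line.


z_u = 0, z_v = 1/2, z_uu = 2, z_uv = -2, z_vv = 0
E = 1, F = 0, G = 5/4; answer radicand W^2 = 5/4
unnormalised second-form numerators: l = 2, m = -2, n = 0; L = l/sqrt(5/4), and similarly M = m/sqrt(W^2), N = n/sqrt(W^2)
H = (E*n - 2*F*m + G*l) / (2*(EG - F^2)*sqrt(W^2)); E*n - 2*F*m + G*l = 5/2, EG - F^2 = 5/4, so H = (1)/sqrt(5/4)

Answer: H = 2*sqrt(5)/5


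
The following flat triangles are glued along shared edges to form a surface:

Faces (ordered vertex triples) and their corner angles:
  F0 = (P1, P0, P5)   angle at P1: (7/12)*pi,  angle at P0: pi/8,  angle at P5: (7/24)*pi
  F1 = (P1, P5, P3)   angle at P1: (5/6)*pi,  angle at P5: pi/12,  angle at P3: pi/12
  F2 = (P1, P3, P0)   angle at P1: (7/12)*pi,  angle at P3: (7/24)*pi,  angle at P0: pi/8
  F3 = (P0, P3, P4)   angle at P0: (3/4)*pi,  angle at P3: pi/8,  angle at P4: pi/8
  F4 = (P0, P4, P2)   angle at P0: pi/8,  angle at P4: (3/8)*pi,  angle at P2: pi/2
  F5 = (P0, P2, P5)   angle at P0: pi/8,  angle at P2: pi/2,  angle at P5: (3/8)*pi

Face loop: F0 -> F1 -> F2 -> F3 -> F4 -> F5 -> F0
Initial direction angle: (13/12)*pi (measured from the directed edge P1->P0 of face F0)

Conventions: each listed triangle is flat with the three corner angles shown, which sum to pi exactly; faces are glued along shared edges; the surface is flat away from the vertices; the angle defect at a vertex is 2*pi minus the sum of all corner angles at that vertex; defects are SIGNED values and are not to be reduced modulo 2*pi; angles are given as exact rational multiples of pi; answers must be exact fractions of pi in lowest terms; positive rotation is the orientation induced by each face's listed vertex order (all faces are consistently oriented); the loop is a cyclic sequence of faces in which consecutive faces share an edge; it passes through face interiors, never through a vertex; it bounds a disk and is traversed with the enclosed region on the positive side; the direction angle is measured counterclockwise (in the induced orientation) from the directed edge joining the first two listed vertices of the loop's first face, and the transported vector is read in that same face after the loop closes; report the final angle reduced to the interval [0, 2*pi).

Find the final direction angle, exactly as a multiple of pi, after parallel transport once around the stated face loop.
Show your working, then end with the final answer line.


enclosed vertex P0: corner angles sum to (5/4)*pi, defect = 2*pi - (5/4)*pi = (3/4)*pi
enclosed vertex P1: corner angles sum to 2*pi, defect = 2*pi - 2*pi = 0
final direction = starting direction + enclosed defect total, reduced mod 2*pi (induced orientation)
final angle = (13/12)*pi + (3/4)*pi = (11/6)*pi (mod 2*pi)

Answer: final direction angle = (11/6)*pi
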